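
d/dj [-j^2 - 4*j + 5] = -2*j - 4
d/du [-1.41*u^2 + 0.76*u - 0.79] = 0.76 - 2.82*u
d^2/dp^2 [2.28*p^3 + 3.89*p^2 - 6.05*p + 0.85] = 13.68*p + 7.78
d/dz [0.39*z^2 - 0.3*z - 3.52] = 0.78*z - 0.3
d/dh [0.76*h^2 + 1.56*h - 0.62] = 1.52*h + 1.56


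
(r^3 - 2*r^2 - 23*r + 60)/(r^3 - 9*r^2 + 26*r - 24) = (r + 5)/(r - 2)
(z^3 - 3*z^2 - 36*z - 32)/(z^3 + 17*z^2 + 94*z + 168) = (z^2 - 7*z - 8)/(z^2 + 13*z + 42)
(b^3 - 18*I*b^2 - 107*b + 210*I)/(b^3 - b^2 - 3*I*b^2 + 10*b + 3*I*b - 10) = (b^2 - 13*I*b - 42)/(b^2 + b*(-1 + 2*I) - 2*I)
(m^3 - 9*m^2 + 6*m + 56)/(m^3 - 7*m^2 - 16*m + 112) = (m + 2)/(m + 4)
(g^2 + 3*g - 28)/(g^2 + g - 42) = (g - 4)/(g - 6)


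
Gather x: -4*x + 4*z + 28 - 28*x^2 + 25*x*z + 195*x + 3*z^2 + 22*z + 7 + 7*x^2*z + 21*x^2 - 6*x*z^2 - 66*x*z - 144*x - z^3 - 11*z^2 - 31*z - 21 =x^2*(7*z - 7) + x*(-6*z^2 - 41*z + 47) - z^3 - 8*z^2 - 5*z + 14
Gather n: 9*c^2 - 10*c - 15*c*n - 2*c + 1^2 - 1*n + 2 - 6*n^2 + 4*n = 9*c^2 - 12*c - 6*n^2 + n*(3 - 15*c) + 3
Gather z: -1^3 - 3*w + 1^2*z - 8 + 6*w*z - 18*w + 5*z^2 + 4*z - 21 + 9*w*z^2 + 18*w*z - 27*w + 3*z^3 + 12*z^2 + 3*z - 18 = -48*w + 3*z^3 + z^2*(9*w + 17) + z*(24*w + 8) - 48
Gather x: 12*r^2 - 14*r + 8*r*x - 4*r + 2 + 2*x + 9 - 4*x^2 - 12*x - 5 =12*r^2 - 18*r - 4*x^2 + x*(8*r - 10) + 6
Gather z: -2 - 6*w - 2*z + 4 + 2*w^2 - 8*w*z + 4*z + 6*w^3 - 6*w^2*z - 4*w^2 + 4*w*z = 6*w^3 - 2*w^2 - 6*w + z*(-6*w^2 - 4*w + 2) + 2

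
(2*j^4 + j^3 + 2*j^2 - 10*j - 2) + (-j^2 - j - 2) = 2*j^4 + j^3 + j^2 - 11*j - 4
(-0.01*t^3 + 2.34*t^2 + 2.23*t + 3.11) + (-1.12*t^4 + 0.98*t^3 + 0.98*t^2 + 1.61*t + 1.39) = -1.12*t^4 + 0.97*t^3 + 3.32*t^2 + 3.84*t + 4.5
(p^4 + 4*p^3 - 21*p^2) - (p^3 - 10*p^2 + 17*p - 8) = p^4 + 3*p^3 - 11*p^2 - 17*p + 8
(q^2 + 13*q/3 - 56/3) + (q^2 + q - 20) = 2*q^2 + 16*q/3 - 116/3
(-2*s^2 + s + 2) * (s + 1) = -2*s^3 - s^2 + 3*s + 2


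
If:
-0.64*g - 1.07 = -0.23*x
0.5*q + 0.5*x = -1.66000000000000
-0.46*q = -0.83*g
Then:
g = -1.74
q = -3.14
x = -0.18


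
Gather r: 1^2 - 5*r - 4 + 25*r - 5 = 20*r - 8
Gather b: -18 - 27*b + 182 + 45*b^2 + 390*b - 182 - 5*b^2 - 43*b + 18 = 40*b^2 + 320*b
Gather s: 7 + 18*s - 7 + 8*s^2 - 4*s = 8*s^2 + 14*s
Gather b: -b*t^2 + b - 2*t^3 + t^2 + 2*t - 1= b*(1 - t^2) - 2*t^3 + t^2 + 2*t - 1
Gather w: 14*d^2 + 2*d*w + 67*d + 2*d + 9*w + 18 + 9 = 14*d^2 + 69*d + w*(2*d + 9) + 27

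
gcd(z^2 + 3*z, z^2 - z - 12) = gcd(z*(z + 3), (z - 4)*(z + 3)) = z + 3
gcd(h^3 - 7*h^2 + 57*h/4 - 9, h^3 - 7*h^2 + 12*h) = h - 4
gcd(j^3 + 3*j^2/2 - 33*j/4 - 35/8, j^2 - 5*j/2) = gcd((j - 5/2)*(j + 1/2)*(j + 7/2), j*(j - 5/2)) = j - 5/2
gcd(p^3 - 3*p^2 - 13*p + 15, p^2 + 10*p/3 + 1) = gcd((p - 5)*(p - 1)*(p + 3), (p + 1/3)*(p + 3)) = p + 3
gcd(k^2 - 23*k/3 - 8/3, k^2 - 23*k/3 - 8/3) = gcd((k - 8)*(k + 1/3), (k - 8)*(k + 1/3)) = k^2 - 23*k/3 - 8/3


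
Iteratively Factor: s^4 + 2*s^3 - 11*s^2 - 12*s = (s - 3)*(s^3 + 5*s^2 + 4*s) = (s - 3)*(s + 1)*(s^2 + 4*s) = (s - 3)*(s + 1)*(s + 4)*(s)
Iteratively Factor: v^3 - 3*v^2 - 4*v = (v - 4)*(v^2 + v) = v*(v - 4)*(v + 1)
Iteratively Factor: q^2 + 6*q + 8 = (q + 4)*(q + 2)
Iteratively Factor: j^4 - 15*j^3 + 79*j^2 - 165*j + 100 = (j - 4)*(j^3 - 11*j^2 + 35*j - 25) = (j - 5)*(j - 4)*(j^2 - 6*j + 5) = (j - 5)*(j - 4)*(j - 1)*(j - 5)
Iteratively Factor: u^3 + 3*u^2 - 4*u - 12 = (u + 2)*(u^2 + u - 6) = (u + 2)*(u + 3)*(u - 2)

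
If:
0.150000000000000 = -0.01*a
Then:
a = -15.00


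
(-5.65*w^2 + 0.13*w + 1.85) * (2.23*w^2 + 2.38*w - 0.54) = -12.5995*w^4 - 13.1571*w^3 + 7.4859*w^2 + 4.3328*w - 0.999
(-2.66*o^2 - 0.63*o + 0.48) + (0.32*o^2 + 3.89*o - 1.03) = -2.34*o^2 + 3.26*o - 0.55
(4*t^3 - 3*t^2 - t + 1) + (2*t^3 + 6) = 6*t^3 - 3*t^2 - t + 7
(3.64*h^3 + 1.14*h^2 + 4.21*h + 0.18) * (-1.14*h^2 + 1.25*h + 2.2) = -4.1496*h^5 + 3.2504*h^4 + 4.6336*h^3 + 7.5653*h^2 + 9.487*h + 0.396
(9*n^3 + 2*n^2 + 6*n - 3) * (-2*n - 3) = -18*n^4 - 31*n^3 - 18*n^2 - 12*n + 9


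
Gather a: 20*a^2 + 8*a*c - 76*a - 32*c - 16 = 20*a^2 + a*(8*c - 76) - 32*c - 16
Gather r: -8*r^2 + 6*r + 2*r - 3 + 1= -8*r^2 + 8*r - 2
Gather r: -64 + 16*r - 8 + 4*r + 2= 20*r - 70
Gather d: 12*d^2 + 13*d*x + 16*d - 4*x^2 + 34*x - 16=12*d^2 + d*(13*x + 16) - 4*x^2 + 34*x - 16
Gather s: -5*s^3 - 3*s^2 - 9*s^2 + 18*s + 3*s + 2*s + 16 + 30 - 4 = -5*s^3 - 12*s^2 + 23*s + 42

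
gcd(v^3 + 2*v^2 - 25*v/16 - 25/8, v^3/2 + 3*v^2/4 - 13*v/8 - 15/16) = 1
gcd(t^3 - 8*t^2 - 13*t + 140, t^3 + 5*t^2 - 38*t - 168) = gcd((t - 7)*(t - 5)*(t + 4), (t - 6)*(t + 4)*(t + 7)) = t + 4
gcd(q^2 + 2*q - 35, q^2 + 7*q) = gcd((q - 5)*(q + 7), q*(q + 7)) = q + 7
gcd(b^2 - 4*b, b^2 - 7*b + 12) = b - 4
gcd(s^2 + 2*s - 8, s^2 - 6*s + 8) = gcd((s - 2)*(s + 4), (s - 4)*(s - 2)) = s - 2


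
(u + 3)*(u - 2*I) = u^2 + 3*u - 2*I*u - 6*I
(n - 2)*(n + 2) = n^2 - 4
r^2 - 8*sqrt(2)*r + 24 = (r - 6*sqrt(2))*(r - 2*sqrt(2))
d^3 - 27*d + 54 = (d - 3)^2*(d + 6)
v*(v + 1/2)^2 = v^3 + v^2 + v/4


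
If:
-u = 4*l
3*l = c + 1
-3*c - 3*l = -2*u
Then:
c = -11/20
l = 3/20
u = -3/5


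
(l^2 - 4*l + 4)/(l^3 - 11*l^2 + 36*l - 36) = (l - 2)/(l^2 - 9*l + 18)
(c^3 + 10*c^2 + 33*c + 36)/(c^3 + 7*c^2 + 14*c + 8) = (c^2 + 6*c + 9)/(c^2 + 3*c + 2)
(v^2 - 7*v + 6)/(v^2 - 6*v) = (v - 1)/v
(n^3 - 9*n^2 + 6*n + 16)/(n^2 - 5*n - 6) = (n^2 - 10*n + 16)/(n - 6)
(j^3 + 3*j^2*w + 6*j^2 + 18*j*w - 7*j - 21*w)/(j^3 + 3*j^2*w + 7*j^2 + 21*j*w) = (j - 1)/j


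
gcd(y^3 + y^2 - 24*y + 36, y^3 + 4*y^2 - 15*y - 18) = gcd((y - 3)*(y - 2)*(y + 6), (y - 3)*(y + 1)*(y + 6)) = y^2 + 3*y - 18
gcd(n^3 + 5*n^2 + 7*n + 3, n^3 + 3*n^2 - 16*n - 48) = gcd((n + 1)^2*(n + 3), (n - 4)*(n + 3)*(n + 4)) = n + 3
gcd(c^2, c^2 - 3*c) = c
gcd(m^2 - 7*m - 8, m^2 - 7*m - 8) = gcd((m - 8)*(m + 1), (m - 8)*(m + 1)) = m^2 - 7*m - 8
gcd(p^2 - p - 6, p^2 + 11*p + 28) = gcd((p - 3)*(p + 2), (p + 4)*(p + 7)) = 1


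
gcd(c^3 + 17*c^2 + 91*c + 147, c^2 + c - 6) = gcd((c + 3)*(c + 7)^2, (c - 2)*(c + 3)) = c + 3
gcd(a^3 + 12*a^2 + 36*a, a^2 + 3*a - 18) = a + 6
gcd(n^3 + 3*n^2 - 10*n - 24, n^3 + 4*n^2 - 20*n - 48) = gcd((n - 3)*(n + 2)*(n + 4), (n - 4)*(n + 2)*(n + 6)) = n + 2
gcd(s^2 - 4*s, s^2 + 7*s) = s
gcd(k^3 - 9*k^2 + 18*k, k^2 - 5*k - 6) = k - 6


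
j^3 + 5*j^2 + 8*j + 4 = (j + 1)*(j + 2)^2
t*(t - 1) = t^2 - t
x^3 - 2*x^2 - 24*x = x*(x - 6)*(x + 4)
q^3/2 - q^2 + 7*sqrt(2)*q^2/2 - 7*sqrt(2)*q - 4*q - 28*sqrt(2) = (q/2 + 1)*(q - 4)*(q + 7*sqrt(2))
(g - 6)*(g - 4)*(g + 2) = g^3 - 8*g^2 + 4*g + 48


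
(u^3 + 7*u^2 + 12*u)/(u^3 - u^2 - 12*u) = (u + 4)/(u - 4)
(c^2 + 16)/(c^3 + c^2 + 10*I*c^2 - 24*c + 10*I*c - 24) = (c - 4*I)/(c^2 + c*(1 + 6*I) + 6*I)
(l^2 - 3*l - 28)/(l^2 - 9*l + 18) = (l^2 - 3*l - 28)/(l^2 - 9*l + 18)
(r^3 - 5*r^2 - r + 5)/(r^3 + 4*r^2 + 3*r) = (r^2 - 6*r + 5)/(r*(r + 3))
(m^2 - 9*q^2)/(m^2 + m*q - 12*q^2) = (m + 3*q)/(m + 4*q)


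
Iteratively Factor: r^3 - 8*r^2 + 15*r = (r)*(r^2 - 8*r + 15) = r*(r - 5)*(r - 3)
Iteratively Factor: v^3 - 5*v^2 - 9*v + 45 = (v - 3)*(v^2 - 2*v - 15) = (v - 3)*(v + 3)*(v - 5)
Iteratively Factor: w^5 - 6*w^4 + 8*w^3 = (w)*(w^4 - 6*w^3 + 8*w^2) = w^2*(w^3 - 6*w^2 + 8*w) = w^3*(w^2 - 6*w + 8) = w^3*(w - 4)*(w - 2)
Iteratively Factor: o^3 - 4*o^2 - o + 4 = (o - 4)*(o^2 - 1) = (o - 4)*(o + 1)*(o - 1)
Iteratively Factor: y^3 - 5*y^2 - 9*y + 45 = (y + 3)*(y^2 - 8*y + 15) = (y - 3)*(y + 3)*(y - 5)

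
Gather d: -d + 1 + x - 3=-d + x - 2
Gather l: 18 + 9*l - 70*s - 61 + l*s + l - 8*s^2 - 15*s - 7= l*(s + 10) - 8*s^2 - 85*s - 50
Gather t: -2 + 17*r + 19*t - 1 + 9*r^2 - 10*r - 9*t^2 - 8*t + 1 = 9*r^2 + 7*r - 9*t^2 + 11*t - 2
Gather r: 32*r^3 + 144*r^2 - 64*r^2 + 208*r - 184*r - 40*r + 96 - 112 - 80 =32*r^3 + 80*r^2 - 16*r - 96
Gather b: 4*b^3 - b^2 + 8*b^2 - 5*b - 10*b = 4*b^3 + 7*b^2 - 15*b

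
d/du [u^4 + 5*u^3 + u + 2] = 4*u^3 + 15*u^2 + 1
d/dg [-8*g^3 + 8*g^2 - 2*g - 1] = -24*g^2 + 16*g - 2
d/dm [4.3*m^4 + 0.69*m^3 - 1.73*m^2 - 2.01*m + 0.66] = 17.2*m^3 + 2.07*m^2 - 3.46*m - 2.01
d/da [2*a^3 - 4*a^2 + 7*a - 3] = 6*a^2 - 8*a + 7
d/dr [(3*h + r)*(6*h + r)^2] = 3*(4*h + r)*(6*h + r)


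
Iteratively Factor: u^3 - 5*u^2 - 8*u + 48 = (u + 3)*(u^2 - 8*u + 16) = (u - 4)*(u + 3)*(u - 4)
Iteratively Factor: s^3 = (s)*(s^2) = s^2*(s)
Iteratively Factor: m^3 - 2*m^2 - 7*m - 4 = (m + 1)*(m^2 - 3*m - 4) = (m + 1)^2*(m - 4)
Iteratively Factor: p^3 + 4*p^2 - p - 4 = (p - 1)*(p^2 + 5*p + 4) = (p - 1)*(p + 4)*(p + 1)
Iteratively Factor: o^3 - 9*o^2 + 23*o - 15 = (o - 1)*(o^2 - 8*o + 15) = (o - 3)*(o - 1)*(o - 5)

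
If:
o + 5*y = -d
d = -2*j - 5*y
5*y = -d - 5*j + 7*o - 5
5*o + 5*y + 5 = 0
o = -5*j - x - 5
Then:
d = 95/11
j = 5/11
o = 10/11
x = -90/11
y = -21/11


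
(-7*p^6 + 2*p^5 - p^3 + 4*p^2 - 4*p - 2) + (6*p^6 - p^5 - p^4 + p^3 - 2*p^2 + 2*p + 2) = -p^6 + p^5 - p^4 + 2*p^2 - 2*p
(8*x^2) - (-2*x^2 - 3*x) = 10*x^2 + 3*x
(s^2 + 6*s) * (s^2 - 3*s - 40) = s^4 + 3*s^3 - 58*s^2 - 240*s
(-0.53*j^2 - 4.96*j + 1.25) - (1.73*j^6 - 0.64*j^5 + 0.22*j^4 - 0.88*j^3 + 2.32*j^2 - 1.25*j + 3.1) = -1.73*j^6 + 0.64*j^5 - 0.22*j^4 + 0.88*j^3 - 2.85*j^2 - 3.71*j - 1.85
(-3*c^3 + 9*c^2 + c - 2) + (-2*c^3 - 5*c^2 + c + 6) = -5*c^3 + 4*c^2 + 2*c + 4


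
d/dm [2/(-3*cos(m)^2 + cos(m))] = 2*(sin(m)/cos(m)^2 - 6*tan(m))/(3*cos(m) - 1)^2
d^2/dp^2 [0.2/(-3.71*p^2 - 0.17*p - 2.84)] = (5.50564*p^2 + 0.25228*p - 0.2*(7.42*p + 0.17)*(14.84*p + 0.34) + 4.21456)/(3.71*p^2 + 0.17*p + 2.84)^3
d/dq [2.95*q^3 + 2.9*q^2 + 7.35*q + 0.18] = 8.85*q^2 + 5.8*q + 7.35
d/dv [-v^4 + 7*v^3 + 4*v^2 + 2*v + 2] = -4*v^3 + 21*v^2 + 8*v + 2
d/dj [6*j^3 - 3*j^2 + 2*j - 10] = 18*j^2 - 6*j + 2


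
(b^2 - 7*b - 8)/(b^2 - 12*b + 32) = (b + 1)/(b - 4)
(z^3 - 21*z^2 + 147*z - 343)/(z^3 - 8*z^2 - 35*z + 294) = (z - 7)/(z + 6)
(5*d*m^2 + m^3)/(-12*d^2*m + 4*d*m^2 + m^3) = m*(5*d + m)/(-12*d^2 + 4*d*m + m^2)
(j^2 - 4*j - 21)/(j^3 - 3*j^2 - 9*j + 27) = (j - 7)/(j^2 - 6*j + 9)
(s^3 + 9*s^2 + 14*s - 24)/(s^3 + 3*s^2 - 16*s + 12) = (s + 4)/(s - 2)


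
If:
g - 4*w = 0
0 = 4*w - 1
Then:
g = 1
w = 1/4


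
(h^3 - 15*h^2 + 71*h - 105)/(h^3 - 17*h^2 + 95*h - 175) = (h - 3)/(h - 5)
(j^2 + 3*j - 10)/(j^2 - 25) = (j - 2)/(j - 5)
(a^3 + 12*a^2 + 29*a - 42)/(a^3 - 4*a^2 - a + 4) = (a^2 + 13*a + 42)/(a^2 - 3*a - 4)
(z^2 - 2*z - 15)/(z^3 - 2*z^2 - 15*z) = 1/z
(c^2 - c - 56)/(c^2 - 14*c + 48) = (c + 7)/(c - 6)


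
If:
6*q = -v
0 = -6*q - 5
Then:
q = -5/6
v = 5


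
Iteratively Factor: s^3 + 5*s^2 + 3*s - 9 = (s - 1)*(s^2 + 6*s + 9) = (s - 1)*(s + 3)*(s + 3)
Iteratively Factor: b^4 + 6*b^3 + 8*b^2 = (b + 2)*(b^3 + 4*b^2) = b*(b + 2)*(b^2 + 4*b) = b^2*(b + 2)*(b + 4)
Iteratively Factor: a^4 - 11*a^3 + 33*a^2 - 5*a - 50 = (a + 1)*(a^3 - 12*a^2 + 45*a - 50) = (a - 5)*(a + 1)*(a^2 - 7*a + 10) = (a - 5)^2*(a + 1)*(a - 2)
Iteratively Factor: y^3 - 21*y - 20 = (y - 5)*(y^2 + 5*y + 4) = (y - 5)*(y + 4)*(y + 1)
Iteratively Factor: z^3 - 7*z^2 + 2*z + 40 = (z + 2)*(z^2 - 9*z + 20) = (z - 5)*(z + 2)*(z - 4)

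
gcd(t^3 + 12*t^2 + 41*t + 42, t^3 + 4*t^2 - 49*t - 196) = t + 7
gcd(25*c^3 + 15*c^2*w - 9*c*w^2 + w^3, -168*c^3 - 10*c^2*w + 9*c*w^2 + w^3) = 1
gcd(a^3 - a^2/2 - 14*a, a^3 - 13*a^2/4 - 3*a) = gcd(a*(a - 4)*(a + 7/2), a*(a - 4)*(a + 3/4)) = a^2 - 4*a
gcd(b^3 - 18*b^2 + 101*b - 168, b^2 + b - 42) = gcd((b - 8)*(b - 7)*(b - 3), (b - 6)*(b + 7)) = 1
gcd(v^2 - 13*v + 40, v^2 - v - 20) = v - 5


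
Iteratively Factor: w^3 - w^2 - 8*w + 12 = (w - 2)*(w^2 + w - 6) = (w - 2)*(w + 3)*(w - 2)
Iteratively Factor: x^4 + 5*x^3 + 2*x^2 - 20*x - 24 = (x + 2)*(x^3 + 3*x^2 - 4*x - 12) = (x - 2)*(x + 2)*(x^2 + 5*x + 6) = (x - 2)*(x + 2)*(x + 3)*(x + 2)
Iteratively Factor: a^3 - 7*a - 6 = (a + 2)*(a^2 - 2*a - 3) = (a + 1)*(a + 2)*(a - 3)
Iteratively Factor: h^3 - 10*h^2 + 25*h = (h - 5)*(h^2 - 5*h) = h*(h - 5)*(h - 5)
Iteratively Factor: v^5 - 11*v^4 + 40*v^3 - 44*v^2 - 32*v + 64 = (v - 2)*(v^4 - 9*v^3 + 22*v^2 - 32) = (v - 4)*(v - 2)*(v^3 - 5*v^2 + 2*v + 8) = (v - 4)*(v - 2)^2*(v^2 - 3*v - 4) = (v - 4)^2*(v - 2)^2*(v + 1)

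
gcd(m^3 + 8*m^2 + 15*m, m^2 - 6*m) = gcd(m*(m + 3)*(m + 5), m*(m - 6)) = m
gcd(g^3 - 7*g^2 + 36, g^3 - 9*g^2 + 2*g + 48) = g^2 - g - 6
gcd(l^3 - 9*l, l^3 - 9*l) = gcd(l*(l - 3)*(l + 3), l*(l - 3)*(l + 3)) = l^3 - 9*l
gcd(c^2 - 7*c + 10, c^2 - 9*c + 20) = c - 5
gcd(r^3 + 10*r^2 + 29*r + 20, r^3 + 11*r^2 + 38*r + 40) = r^2 + 9*r + 20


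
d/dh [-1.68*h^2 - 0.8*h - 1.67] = -3.36*h - 0.8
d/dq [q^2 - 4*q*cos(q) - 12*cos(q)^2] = 4*q*sin(q) + 2*q + 12*sin(2*q) - 4*cos(q)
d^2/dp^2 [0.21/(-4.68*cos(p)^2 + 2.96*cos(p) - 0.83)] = (18.398016*(1 - cos(p)^2)^2 - 8.727264*cos(p)^3 + 7.77604799999999*cos(p)^2 + 17.970456*cos(p) - 20.44644)/(4.68*cos(p)^2 - 2.96*cos(p) + 0.83)^3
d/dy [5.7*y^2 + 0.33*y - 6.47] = 11.4*y + 0.33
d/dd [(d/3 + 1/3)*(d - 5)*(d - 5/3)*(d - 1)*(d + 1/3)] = 5*d^4/3 - 76*d^3/9 + 46*d^2/9 + 164*d/27 - 55/27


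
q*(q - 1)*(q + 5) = q^3 + 4*q^2 - 5*q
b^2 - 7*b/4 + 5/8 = (b - 5/4)*(b - 1/2)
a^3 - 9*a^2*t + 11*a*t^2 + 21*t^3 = (a - 7*t)*(a - 3*t)*(a + t)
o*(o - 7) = o^2 - 7*o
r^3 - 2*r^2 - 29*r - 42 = (r - 7)*(r + 2)*(r + 3)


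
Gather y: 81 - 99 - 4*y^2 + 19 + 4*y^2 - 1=0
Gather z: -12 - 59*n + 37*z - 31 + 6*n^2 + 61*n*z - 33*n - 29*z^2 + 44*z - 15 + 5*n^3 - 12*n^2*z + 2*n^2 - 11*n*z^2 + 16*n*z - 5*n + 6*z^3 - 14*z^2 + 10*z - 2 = 5*n^3 + 8*n^2 - 97*n + 6*z^3 + z^2*(-11*n - 43) + z*(-12*n^2 + 77*n + 91) - 60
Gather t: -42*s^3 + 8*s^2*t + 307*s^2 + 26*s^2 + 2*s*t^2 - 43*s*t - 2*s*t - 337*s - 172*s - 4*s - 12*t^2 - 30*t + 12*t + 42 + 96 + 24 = -42*s^3 + 333*s^2 - 513*s + t^2*(2*s - 12) + t*(8*s^2 - 45*s - 18) + 162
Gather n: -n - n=-2*n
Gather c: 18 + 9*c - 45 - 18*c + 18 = -9*c - 9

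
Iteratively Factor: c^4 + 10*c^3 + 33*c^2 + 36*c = (c + 3)*(c^3 + 7*c^2 + 12*c) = (c + 3)^2*(c^2 + 4*c) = c*(c + 3)^2*(c + 4)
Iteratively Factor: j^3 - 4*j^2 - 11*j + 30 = (j + 3)*(j^2 - 7*j + 10) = (j - 2)*(j + 3)*(j - 5)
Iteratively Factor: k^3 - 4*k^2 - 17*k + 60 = (k + 4)*(k^2 - 8*k + 15) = (k - 5)*(k + 4)*(k - 3)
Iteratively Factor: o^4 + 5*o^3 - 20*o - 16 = (o + 2)*(o^3 + 3*o^2 - 6*o - 8) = (o + 1)*(o + 2)*(o^2 + 2*o - 8) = (o - 2)*(o + 1)*(o + 2)*(o + 4)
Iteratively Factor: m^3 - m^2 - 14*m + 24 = (m - 3)*(m^2 + 2*m - 8) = (m - 3)*(m - 2)*(m + 4)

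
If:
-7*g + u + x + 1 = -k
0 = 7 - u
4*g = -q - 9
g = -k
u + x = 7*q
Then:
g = -31/18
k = 31/18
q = -19/9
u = 7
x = -196/9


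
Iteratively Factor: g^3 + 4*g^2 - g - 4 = (g + 1)*(g^2 + 3*g - 4) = (g - 1)*(g + 1)*(g + 4)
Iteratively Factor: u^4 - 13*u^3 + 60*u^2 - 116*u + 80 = (u - 2)*(u^3 - 11*u^2 + 38*u - 40) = (u - 5)*(u - 2)*(u^2 - 6*u + 8) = (u - 5)*(u - 2)^2*(u - 4)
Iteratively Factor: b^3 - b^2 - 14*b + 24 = (b + 4)*(b^2 - 5*b + 6) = (b - 2)*(b + 4)*(b - 3)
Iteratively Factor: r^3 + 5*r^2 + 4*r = (r)*(r^2 + 5*r + 4) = r*(r + 4)*(r + 1)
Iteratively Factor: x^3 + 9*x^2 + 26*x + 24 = (x + 2)*(x^2 + 7*x + 12) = (x + 2)*(x + 4)*(x + 3)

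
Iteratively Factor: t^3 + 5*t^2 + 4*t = (t)*(t^2 + 5*t + 4) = t*(t + 4)*(t + 1)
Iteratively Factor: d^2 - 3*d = (d - 3)*(d)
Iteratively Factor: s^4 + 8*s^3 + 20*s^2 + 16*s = (s)*(s^3 + 8*s^2 + 20*s + 16) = s*(s + 4)*(s^2 + 4*s + 4) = s*(s + 2)*(s + 4)*(s + 2)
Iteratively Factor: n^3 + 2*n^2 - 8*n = (n - 2)*(n^2 + 4*n) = n*(n - 2)*(n + 4)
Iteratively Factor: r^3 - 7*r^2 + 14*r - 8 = (r - 1)*(r^2 - 6*r + 8) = (r - 4)*(r - 1)*(r - 2)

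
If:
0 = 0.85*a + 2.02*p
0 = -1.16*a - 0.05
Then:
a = -0.04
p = 0.02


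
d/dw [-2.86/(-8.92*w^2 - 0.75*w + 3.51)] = (-51.0224*w - 2.145)/(8.92*w^2 + 0.75*w - 3.51)^2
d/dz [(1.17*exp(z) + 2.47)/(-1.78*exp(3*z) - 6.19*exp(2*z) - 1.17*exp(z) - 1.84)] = (4.1652*exp(3*z) + 20.4321*exp(2*z) + 30.5786*exp(z) + 0.7371)*exp(z)/(3.1684*exp(6*z) + 22.0364*exp(5*z) + 42.4813*exp(4*z) + 21.035*exp(3*z) + 24.1481*exp(2*z) + 4.3056*exp(z) + 3.3856)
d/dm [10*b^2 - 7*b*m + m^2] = -7*b + 2*m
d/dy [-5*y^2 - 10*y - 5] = -10*y - 10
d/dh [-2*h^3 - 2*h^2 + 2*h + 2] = -6*h^2 - 4*h + 2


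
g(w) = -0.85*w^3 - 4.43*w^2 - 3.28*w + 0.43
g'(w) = -2.55*w^2 - 8.86*w - 3.28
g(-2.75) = -6.37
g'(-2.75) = 1.80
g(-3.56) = -5.69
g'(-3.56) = -4.06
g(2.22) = -37.98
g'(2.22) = -35.52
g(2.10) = -33.87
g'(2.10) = -33.13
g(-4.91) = 10.35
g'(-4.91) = -21.25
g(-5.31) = 20.20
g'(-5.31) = -28.13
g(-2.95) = -6.62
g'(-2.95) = 0.67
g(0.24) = -0.62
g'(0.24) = -5.55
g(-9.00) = 290.77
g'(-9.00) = -130.09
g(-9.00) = 290.77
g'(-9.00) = -130.09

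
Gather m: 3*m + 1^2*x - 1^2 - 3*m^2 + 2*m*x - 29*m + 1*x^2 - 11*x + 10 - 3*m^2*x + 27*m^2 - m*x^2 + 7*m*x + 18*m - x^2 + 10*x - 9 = m^2*(24 - 3*x) + m*(-x^2 + 9*x - 8)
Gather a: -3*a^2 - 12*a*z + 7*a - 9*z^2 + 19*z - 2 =-3*a^2 + a*(7 - 12*z) - 9*z^2 + 19*z - 2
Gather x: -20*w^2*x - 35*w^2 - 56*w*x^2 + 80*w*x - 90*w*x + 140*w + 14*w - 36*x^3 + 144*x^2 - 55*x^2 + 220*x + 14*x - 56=-35*w^2 + 154*w - 36*x^3 + x^2*(89 - 56*w) + x*(-20*w^2 - 10*w + 234) - 56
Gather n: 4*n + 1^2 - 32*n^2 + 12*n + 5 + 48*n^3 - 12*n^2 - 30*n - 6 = 48*n^3 - 44*n^2 - 14*n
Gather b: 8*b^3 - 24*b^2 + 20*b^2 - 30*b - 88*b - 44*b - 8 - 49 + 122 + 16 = 8*b^3 - 4*b^2 - 162*b + 81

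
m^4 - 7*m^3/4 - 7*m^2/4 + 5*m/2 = m*(m - 2)*(m - 1)*(m + 5/4)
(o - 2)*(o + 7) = o^2 + 5*o - 14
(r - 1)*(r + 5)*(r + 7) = r^3 + 11*r^2 + 23*r - 35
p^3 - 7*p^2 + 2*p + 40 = (p - 5)*(p - 4)*(p + 2)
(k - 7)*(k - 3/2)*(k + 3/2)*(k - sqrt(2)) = k^4 - 7*k^3 - sqrt(2)*k^3 - 9*k^2/4 + 7*sqrt(2)*k^2 + 9*sqrt(2)*k/4 + 63*k/4 - 63*sqrt(2)/4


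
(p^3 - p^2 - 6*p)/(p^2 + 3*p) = (p^2 - p - 6)/(p + 3)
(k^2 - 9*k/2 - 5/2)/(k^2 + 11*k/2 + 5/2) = (k - 5)/(k + 5)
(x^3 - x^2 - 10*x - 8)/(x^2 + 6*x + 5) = (x^2 - 2*x - 8)/(x + 5)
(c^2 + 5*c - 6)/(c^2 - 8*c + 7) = (c + 6)/(c - 7)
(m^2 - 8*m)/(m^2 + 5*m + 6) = m*(m - 8)/(m^2 + 5*m + 6)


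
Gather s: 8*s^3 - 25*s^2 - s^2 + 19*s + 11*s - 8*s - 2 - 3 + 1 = 8*s^3 - 26*s^2 + 22*s - 4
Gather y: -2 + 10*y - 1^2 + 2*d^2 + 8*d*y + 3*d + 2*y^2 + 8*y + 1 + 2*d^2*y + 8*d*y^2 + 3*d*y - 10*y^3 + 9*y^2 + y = 2*d^2 + 3*d - 10*y^3 + y^2*(8*d + 11) + y*(2*d^2 + 11*d + 19) - 2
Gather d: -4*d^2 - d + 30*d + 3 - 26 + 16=-4*d^2 + 29*d - 7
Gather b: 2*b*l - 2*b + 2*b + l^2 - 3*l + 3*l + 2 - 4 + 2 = 2*b*l + l^2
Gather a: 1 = 1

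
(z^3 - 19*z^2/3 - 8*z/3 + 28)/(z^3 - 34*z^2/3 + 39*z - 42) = (z + 2)/(z - 3)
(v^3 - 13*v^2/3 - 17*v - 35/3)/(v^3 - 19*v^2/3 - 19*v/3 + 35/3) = (v + 1)/(v - 1)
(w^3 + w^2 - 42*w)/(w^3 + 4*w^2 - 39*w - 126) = w/(w + 3)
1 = 1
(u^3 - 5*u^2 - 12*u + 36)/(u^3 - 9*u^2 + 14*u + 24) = (u^2 + u - 6)/(u^2 - 3*u - 4)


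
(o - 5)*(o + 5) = o^2 - 25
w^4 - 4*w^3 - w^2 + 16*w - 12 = (w - 3)*(w - 2)*(w - 1)*(w + 2)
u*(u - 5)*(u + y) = u^3 + u^2*y - 5*u^2 - 5*u*y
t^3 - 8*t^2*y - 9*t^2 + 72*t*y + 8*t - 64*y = (t - 8)*(t - 1)*(t - 8*y)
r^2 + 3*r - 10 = (r - 2)*(r + 5)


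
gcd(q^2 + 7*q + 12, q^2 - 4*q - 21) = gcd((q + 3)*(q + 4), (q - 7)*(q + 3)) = q + 3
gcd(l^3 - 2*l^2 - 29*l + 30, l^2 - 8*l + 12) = l - 6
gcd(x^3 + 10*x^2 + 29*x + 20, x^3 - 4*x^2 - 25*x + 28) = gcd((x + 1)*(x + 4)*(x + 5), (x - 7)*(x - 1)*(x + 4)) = x + 4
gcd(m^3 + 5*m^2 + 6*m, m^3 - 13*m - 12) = m + 3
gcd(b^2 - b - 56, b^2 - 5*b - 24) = b - 8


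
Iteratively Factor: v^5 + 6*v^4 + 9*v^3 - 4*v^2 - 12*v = (v + 3)*(v^4 + 3*v^3 - 4*v) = (v - 1)*(v + 3)*(v^3 + 4*v^2 + 4*v) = (v - 1)*(v + 2)*(v + 3)*(v^2 + 2*v) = (v - 1)*(v + 2)^2*(v + 3)*(v)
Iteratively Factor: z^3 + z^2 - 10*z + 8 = (z + 4)*(z^2 - 3*z + 2) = (z - 2)*(z + 4)*(z - 1)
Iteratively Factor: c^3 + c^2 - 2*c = (c)*(c^2 + c - 2) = c*(c + 2)*(c - 1)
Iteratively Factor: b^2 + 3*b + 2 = (b + 2)*(b + 1)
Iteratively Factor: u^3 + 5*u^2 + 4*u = (u + 4)*(u^2 + u) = u*(u + 4)*(u + 1)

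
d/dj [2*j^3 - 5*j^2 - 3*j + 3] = 6*j^2 - 10*j - 3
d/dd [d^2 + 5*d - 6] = 2*d + 5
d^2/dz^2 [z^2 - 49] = 2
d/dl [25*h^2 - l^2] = -2*l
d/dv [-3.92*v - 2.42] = -3.92000000000000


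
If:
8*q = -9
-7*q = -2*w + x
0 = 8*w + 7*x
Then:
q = -9/8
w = -441/176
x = 63/22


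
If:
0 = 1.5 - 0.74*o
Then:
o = 2.03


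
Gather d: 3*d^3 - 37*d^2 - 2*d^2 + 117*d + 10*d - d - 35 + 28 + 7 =3*d^3 - 39*d^2 + 126*d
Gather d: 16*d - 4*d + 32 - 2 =12*d + 30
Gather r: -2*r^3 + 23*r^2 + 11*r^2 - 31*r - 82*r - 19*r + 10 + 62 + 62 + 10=-2*r^3 + 34*r^2 - 132*r + 144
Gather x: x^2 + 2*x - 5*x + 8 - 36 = x^2 - 3*x - 28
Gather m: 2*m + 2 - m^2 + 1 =-m^2 + 2*m + 3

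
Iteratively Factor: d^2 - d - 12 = (d - 4)*(d + 3)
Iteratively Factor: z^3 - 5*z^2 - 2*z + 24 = (z - 3)*(z^2 - 2*z - 8) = (z - 3)*(z + 2)*(z - 4)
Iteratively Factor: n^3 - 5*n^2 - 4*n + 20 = (n + 2)*(n^2 - 7*n + 10) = (n - 5)*(n + 2)*(n - 2)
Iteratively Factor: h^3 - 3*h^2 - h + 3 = (h - 1)*(h^2 - 2*h - 3) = (h - 3)*(h - 1)*(h + 1)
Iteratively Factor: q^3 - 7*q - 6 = (q + 2)*(q^2 - 2*q - 3) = (q + 1)*(q + 2)*(q - 3)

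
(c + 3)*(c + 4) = c^2 + 7*c + 12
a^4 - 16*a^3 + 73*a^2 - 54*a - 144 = (a - 8)*(a - 6)*(a - 3)*(a + 1)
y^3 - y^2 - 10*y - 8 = (y - 4)*(y + 1)*(y + 2)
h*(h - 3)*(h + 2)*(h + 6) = h^4 + 5*h^3 - 12*h^2 - 36*h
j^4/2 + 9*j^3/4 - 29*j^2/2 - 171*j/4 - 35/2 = (j/2 + 1)*(j - 5)*(j + 1/2)*(j + 7)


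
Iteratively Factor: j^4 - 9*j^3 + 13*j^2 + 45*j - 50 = (j - 1)*(j^3 - 8*j^2 + 5*j + 50) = (j - 5)*(j - 1)*(j^2 - 3*j - 10) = (j - 5)*(j - 1)*(j + 2)*(j - 5)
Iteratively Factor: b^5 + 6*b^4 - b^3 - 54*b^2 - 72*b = (b)*(b^4 + 6*b^3 - b^2 - 54*b - 72) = b*(b - 3)*(b^3 + 9*b^2 + 26*b + 24) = b*(b - 3)*(b + 3)*(b^2 + 6*b + 8) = b*(b - 3)*(b + 3)*(b + 4)*(b + 2)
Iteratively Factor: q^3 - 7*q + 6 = (q - 2)*(q^2 + 2*q - 3) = (q - 2)*(q - 1)*(q + 3)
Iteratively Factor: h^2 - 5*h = (h)*(h - 5)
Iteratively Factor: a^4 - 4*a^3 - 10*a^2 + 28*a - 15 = (a - 1)*(a^3 - 3*a^2 - 13*a + 15) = (a - 1)^2*(a^2 - 2*a - 15) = (a - 5)*(a - 1)^2*(a + 3)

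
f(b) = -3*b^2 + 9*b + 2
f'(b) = 9 - 6*b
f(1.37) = 8.70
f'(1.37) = 0.78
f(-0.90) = -8.53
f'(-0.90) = 14.40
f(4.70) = -21.97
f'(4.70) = -19.20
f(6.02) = -52.54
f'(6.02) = -27.12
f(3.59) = -4.35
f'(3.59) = -12.54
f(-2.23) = -32.99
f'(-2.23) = 22.38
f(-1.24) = -13.77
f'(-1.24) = 16.44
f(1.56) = 8.74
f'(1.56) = -0.36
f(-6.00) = -160.00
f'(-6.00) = 45.00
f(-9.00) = -322.00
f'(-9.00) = 63.00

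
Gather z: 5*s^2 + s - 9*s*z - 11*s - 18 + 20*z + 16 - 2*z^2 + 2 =5*s^2 - 10*s - 2*z^2 + z*(20 - 9*s)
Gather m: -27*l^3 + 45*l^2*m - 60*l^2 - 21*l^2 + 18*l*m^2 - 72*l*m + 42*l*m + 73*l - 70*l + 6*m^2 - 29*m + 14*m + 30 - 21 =-27*l^3 - 81*l^2 + 3*l + m^2*(18*l + 6) + m*(45*l^2 - 30*l - 15) + 9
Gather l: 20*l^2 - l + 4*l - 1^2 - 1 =20*l^2 + 3*l - 2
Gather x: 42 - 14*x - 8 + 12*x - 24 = 10 - 2*x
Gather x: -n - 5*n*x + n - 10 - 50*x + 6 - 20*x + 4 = x*(-5*n - 70)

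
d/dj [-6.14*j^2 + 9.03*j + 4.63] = 9.03 - 12.28*j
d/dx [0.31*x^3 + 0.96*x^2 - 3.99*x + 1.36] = 0.93*x^2 + 1.92*x - 3.99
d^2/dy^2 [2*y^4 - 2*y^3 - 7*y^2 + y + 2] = 24*y^2 - 12*y - 14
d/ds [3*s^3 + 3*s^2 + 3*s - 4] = 9*s^2 + 6*s + 3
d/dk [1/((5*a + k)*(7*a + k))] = 2*(-6*a - k)/(1225*a^4 + 840*a^3*k + 214*a^2*k^2 + 24*a*k^3 + k^4)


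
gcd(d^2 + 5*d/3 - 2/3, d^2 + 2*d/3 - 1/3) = d - 1/3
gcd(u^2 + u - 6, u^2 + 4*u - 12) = u - 2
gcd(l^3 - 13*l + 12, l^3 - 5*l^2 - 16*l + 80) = l + 4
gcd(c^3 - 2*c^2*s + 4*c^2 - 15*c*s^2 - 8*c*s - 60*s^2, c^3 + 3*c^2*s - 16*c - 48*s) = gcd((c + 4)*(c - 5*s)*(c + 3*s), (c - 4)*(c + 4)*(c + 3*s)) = c^2 + 3*c*s + 4*c + 12*s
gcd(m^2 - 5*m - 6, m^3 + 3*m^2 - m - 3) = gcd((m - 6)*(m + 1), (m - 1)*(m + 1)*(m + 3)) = m + 1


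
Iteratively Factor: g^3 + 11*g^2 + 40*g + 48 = (g + 4)*(g^2 + 7*g + 12) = (g + 4)^2*(g + 3)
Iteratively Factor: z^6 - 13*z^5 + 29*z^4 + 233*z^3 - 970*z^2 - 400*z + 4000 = (z + 4)*(z^5 - 17*z^4 + 97*z^3 - 155*z^2 - 350*z + 1000) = (z - 5)*(z + 4)*(z^4 - 12*z^3 + 37*z^2 + 30*z - 200) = (z - 5)*(z + 2)*(z + 4)*(z^3 - 14*z^2 + 65*z - 100) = (z - 5)^2*(z + 2)*(z + 4)*(z^2 - 9*z + 20) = (z - 5)^2*(z - 4)*(z + 2)*(z + 4)*(z - 5)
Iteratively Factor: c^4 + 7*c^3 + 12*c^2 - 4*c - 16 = (c - 1)*(c^3 + 8*c^2 + 20*c + 16) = (c - 1)*(c + 2)*(c^2 + 6*c + 8) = (c - 1)*(c + 2)*(c + 4)*(c + 2)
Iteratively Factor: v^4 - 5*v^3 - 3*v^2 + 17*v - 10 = (v + 2)*(v^3 - 7*v^2 + 11*v - 5) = (v - 1)*(v + 2)*(v^2 - 6*v + 5) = (v - 1)^2*(v + 2)*(v - 5)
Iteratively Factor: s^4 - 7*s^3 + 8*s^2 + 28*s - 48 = (s - 2)*(s^3 - 5*s^2 - 2*s + 24) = (s - 2)*(s + 2)*(s^2 - 7*s + 12) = (s - 4)*(s - 2)*(s + 2)*(s - 3)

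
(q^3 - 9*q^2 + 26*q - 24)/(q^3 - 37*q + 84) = (q - 2)/(q + 7)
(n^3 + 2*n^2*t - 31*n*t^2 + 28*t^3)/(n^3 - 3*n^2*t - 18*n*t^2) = (-n^3 - 2*n^2*t + 31*n*t^2 - 28*t^3)/(n*(-n^2 + 3*n*t + 18*t^2))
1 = 1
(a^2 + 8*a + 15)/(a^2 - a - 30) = (a + 3)/(a - 6)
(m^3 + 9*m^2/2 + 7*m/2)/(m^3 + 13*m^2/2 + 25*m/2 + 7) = m/(m + 2)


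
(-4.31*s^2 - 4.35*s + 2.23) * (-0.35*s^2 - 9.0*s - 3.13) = 1.5085*s^4 + 40.3125*s^3 + 51.8598*s^2 - 6.4545*s - 6.9799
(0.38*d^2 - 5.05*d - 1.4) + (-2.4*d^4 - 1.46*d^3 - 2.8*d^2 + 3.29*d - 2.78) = -2.4*d^4 - 1.46*d^3 - 2.42*d^2 - 1.76*d - 4.18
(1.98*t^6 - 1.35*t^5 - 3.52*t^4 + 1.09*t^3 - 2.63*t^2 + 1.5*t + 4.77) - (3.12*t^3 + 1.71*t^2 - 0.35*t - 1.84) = 1.98*t^6 - 1.35*t^5 - 3.52*t^4 - 2.03*t^3 - 4.34*t^2 + 1.85*t + 6.61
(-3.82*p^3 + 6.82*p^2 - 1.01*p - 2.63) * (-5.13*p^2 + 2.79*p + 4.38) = 19.5966*p^5 - 45.6444*p^4 + 7.4775*p^3 + 40.5456*p^2 - 11.7615*p - 11.5194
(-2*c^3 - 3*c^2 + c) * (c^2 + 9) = -2*c^5 - 3*c^4 - 17*c^3 - 27*c^2 + 9*c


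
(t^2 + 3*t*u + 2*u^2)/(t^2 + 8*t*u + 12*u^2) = (t + u)/(t + 6*u)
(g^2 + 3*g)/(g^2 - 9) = g/(g - 3)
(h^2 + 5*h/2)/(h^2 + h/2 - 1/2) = h*(2*h + 5)/(2*h^2 + h - 1)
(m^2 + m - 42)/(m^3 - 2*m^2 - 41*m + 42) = (m^2 + m - 42)/(m^3 - 2*m^2 - 41*m + 42)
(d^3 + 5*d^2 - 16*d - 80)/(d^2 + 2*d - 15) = (d^2 - 16)/(d - 3)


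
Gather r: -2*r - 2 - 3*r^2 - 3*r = -3*r^2 - 5*r - 2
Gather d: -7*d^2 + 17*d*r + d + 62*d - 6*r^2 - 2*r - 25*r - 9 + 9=-7*d^2 + d*(17*r + 63) - 6*r^2 - 27*r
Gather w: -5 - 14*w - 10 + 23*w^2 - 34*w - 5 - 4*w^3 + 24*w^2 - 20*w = -4*w^3 + 47*w^2 - 68*w - 20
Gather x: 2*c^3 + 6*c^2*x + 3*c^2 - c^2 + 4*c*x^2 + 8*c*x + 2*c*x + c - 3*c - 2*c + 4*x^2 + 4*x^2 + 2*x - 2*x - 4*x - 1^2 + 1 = 2*c^3 + 2*c^2 - 4*c + x^2*(4*c + 8) + x*(6*c^2 + 10*c - 4)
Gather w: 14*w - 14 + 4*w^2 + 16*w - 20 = 4*w^2 + 30*w - 34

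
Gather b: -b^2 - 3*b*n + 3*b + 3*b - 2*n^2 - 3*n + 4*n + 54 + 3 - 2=-b^2 + b*(6 - 3*n) - 2*n^2 + n + 55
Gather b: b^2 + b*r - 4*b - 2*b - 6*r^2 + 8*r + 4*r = b^2 + b*(r - 6) - 6*r^2 + 12*r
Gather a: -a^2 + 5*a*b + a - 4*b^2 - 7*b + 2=-a^2 + a*(5*b + 1) - 4*b^2 - 7*b + 2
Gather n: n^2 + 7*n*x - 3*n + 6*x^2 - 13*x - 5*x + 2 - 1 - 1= n^2 + n*(7*x - 3) + 6*x^2 - 18*x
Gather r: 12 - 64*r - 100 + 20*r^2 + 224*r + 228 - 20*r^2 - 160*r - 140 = 0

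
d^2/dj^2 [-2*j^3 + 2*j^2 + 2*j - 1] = 4 - 12*j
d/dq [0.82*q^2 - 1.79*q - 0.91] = 1.64*q - 1.79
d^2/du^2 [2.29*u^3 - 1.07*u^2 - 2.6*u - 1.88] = 13.74*u - 2.14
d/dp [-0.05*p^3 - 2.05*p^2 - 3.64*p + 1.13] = -0.15*p^2 - 4.1*p - 3.64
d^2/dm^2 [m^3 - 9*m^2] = 6*m - 18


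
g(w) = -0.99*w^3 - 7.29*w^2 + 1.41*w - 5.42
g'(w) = -2.97*w^2 - 14.58*w + 1.41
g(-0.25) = -6.21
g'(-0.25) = 4.87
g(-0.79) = -10.60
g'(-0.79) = 11.07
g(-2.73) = -43.46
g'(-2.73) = 19.08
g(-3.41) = -55.74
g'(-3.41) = 16.59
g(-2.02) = -29.85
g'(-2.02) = 18.74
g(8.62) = -1169.04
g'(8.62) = -344.95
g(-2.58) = -40.58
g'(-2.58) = 19.26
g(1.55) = -24.44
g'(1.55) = -28.32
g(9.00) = -1304.93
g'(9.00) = -370.38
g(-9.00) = 113.11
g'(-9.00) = -107.94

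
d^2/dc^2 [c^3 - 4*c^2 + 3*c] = 6*c - 8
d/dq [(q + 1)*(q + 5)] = 2*q + 6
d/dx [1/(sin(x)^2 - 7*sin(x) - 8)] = (7 - 2*sin(x))*cos(x)/((sin(x) - 8)^2*(sin(x) + 1)^2)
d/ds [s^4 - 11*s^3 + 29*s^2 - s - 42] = 4*s^3 - 33*s^2 + 58*s - 1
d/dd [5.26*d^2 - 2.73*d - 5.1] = 10.52*d - 2.73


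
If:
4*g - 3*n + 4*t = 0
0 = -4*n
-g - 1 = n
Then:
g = -1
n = 0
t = 1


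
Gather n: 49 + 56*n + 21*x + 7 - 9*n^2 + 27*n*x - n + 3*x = -9*n^2 + n*(27*x + 55) + 24*x + 56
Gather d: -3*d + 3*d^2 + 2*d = 3*d^2 - d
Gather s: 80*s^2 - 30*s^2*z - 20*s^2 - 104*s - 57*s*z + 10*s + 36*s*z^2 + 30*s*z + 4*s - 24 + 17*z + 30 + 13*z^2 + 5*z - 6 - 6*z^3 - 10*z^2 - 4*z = s^2*(60 - 30*z) + s*(36*z^2 - 27*z - 90) - 6*z^3 + 3*z^2 + 18*z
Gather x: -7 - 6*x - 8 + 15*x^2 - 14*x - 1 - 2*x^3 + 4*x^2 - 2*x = -2*x^3 + 19*x^2 - 22*x - 16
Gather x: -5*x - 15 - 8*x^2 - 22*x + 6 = -8*x^2 - 27*x - 9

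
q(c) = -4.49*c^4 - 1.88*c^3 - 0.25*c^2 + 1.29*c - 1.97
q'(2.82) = -447.74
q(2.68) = -268.12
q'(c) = -17.96*c^3 - 5.64*c^2 - 0.5*c + 1.29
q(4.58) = -2157.56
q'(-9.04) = 12813.09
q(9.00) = -30840.02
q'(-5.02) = 2133.72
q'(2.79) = -434.06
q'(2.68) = -386.27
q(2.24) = -134.51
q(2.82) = -326.43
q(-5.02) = -2628.33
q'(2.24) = -229.99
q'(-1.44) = 43.94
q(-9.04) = -28631.29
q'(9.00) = -13552.89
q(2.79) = -313.21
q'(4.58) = -1844.76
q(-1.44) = -18.04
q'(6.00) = -4084.11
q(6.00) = -6228.35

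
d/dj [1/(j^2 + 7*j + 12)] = (-2*j - 7)/(j^2 + 7*j + 12)^2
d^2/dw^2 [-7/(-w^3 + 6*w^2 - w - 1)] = 14*(3*(2 - w)*(w^3 - 6*w^2 + w + 1) + (3*w^2 - 12*w + 1)^2)/(w^3 - 6*w^2 + w + 1)^3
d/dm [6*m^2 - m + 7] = 12*m - 1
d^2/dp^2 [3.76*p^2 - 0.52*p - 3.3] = 7.52000000000000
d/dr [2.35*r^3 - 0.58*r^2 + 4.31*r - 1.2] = 7.05*r^2 - 1.16*r + 4.31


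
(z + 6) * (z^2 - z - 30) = z^3 + 5*z^2 - 36*z - 180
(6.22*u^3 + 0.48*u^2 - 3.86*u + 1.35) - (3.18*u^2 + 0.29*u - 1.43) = 6.22*u^3 - 2.7*u^2 - 4.15*u + 2.78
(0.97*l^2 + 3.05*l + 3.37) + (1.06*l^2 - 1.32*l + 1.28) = 2.03*l^2 + 1.73*l + 4.65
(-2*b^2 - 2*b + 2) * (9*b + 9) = -18*b^3 - 36*b^2 + 18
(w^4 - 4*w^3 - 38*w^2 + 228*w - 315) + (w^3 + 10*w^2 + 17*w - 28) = w^4 - 3*w^3 - 28*w^2 + 245*w - 343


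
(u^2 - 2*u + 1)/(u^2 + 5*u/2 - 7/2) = 2*(u - 1)/(2*u + 7)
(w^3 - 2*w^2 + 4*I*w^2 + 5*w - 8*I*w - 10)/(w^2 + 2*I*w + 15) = (w^2 - w*(2 + I) + 2*I)/(w - 3*I)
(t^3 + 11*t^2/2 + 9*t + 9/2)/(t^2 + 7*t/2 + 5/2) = (2*t^2 + 9*t + 9)/(2*t + 5)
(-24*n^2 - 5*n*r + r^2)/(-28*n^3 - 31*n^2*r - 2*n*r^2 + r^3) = (24*n^2 + 5*n*r - r^2)/(28*n^3 + 31*n^2*r + 2*n*r^2 - r^3)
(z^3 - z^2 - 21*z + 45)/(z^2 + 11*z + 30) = (z^2 - 6*z + 9)/(z + 6)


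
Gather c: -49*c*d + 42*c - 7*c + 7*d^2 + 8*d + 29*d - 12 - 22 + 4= c*(35 - 49*d) + 7*d^2 + 37*d - 30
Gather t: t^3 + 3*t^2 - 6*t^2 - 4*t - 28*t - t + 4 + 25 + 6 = t^3 - 3*t^2 - 33*t + 35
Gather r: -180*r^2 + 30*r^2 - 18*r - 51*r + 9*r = -150*r^2 - 60*r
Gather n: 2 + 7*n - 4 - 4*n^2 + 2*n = -4*n^2 + 9*n - 2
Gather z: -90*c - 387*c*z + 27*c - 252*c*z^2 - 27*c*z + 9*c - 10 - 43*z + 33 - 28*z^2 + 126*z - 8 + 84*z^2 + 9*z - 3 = -54*c + z^2*(56 - 252*c) + z*(92 - 414*c) + 12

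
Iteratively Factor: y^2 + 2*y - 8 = (y + 4)*(y - 2)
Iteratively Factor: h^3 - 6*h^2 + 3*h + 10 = (h - 2)*(h^2 - 4*h - 5) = (h - 5)*(h - 2)*(h + 1)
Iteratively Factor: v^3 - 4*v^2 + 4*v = (v)*(v^2 - 4*v + 4) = v*(v - 2)*(v - 2)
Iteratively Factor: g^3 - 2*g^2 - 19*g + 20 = (g - 5)*(g^2 + 3*g - 4) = (g - 5)*(g - 1)*(g + 4)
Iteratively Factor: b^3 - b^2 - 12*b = (b - 4)*(b^2 + 3*b) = (b - 4)*(b + 3)*(b)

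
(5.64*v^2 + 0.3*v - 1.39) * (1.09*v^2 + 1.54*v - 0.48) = 6.1476*v^4 + 9.0126*v^3 - 3.7603*v^2 - 2.2846*v + 0.6672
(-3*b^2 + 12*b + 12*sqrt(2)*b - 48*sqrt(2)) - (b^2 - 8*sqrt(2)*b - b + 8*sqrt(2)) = -4*b^2 + 13*b + 20*sqrt(2)*b - 56*sqrt(2)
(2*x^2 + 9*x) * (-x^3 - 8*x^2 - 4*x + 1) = -2*x^5 - 25*x^4 - 80*x^3 - 34*x^2 + 9*x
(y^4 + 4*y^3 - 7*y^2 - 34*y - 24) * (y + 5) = y^5 + 9*y^4 + 13*y^3 - 69*y^2 - 194*y - 120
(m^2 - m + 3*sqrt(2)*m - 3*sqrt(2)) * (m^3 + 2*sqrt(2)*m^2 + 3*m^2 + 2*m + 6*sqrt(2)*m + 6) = m^5 + 2*m^4 + 5*sqrt(2)*m^4 + 11*m^3 + 10*sqrt(2)*m^3 - 9*sqrt(2)*m^2 + 28*m^2 - 42*m + 12*sqrt(2)*m - 18*sqrt(2)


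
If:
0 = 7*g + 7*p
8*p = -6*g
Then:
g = 0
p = 0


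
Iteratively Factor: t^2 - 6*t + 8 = (t - 4)*(t - 2)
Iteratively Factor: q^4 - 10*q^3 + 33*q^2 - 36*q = (q - 3)*(q^3 - 7*q^2 + 12*q) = (q - 3)^2*(q^2 - 4*q) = (q - 4)*(q - 3)^2*(q)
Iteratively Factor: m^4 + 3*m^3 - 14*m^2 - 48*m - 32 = (m + 2)*(m^3 + m^2 - 16*m - 16) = (m + 2)*(m + 4)*(m^2 - 3*m - 4) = (m - 4)*(m + 2)*(m + 4)*(m + 1)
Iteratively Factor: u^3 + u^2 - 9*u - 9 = (u + 1)*(u^2 - 9) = (u + 1)*(u + 3)*(u - 3)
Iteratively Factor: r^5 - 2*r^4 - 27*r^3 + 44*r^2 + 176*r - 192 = (r - 1)*(r^4 - r^3 - 28*r^2 + 16*r + 192) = (r - 1)*(r + 4)*(r^3 - 5*r^2 - 8*r + 48) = (r - 4)*(r - 1)*(r + 4)*(r^2 - r - 12) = (r - 4)*(r - 1)*(r + 3)*(r + 4)*(r - 4)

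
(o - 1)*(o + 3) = o^2 + 2*o - 3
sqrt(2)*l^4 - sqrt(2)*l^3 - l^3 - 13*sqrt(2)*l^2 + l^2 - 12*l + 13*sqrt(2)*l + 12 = (l - 1)*(l - 3*sqrt(2))*(l + 2*sqrt(2))*(sqrt(2)*l + 1)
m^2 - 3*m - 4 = (m - 4)*(m + 1)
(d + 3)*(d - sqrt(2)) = d^2 - sqrt(2)*d + 3*d - 3*sqrt(2)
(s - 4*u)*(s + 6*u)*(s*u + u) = s^3*u + 2*s^2*u^2 + s^2*u - 24*s*u^3 + 2*s*u^2 - 24*u^3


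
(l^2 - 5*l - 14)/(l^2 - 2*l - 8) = (l - 7)/(l - 4)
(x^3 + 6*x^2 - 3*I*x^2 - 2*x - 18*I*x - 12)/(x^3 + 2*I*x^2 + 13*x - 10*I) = (x + 6)/(x + 5*I)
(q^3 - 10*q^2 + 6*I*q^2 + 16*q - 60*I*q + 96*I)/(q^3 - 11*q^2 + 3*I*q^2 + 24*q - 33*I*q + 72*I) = (q^2 + q*(-2 + 6*I) - 12*I)/(q^2 + q*(-3 + 3*I) - 9*I)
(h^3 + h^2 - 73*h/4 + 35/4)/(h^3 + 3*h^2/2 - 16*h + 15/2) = (h - 7/2)/(h - 3)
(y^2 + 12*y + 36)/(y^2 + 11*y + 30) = (y + 6)/(y + 5)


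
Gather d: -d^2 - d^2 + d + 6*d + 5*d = -2*d^2 + 12*d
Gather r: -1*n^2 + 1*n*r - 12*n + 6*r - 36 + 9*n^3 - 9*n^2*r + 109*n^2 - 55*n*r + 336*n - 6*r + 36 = 9*n^3 + 108*n^2 + 324*n + r*(-9*n^2 - 54*n)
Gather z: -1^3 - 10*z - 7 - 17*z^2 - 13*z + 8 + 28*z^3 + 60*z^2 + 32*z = 28*z^3 + 43*z^2 + 9*z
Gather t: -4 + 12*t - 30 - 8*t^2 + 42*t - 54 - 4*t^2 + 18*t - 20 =-12*t^2 + 72*t - 108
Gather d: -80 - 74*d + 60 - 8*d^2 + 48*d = -8*d^2 - 26*d - 20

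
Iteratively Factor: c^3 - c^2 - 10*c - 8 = (c + 2)*(c^2 - 3*c - 4) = (c + 1)*(c + 2)*(c - 4)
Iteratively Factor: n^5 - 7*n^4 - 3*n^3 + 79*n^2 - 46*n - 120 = (n - 2)*(n^4 - 5*n^3 - 13*n^2 + 53*n + 60) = (n - 5)*(n - 2)*(n^3 - 13*n - 12) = (n - 5)*(n - 2)*(n + 3)*(n^2 - 3*n - 4) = (n - 5)*(n - 4)*(n - 2)*(n + 3)*(n + 1)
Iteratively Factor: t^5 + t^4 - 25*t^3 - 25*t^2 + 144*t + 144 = (t + 3)*(t^4 - 2*t^3 - 19*t^2 + 32*t + 48) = (t + 3)*(t + 4)*(t^3 - 6*t^2 + 5*t + 12) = (t - 4)*(t + 3)*(t + 4)*(t^2 - 2*t - 3) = (t - 4)*(t + 1)*(t + 3)*(t + 4)*(t - 3)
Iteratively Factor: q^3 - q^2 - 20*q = (q)*(q^2 - q - 20) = q*(q + 4)*(q - 5)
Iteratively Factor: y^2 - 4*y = (y - 4)*(y)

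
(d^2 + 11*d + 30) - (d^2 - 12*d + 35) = 23*d - 5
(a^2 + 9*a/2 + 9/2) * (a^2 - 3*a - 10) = a^4 + 3*a^3/2 - 19*a^2 - 117*a/2 - 45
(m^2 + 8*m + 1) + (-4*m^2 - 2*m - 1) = -3*m^2 + 6*m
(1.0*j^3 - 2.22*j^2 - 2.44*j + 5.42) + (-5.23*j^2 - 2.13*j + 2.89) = 1.0*j^3 - 7.45*j^2 - 4.57*j + 8.31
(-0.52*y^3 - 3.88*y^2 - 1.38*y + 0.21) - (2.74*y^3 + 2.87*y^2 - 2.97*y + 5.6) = -3.26*y^3 - 6.75*y^2 + 1.59*y - 5.39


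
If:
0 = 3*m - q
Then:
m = q/3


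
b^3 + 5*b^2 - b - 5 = (b - 1)*(b + 1)*(b + 5)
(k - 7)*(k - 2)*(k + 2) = k^3 - 7*k^2 - 4*k + 28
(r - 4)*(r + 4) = r^2 - 16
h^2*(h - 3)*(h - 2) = h^4 - 5*h^3 + 6*h^2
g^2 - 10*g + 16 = (g - 8)*(g - 2)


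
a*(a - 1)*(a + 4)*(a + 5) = a^4 + 8*a^3 + 11*a^2 - 20*a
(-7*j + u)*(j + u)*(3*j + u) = -21*j^3 - 25*j^2*u - 3*j*u^2 + u^3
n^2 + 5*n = n*(n + 5)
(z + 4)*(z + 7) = z^2 + 11*z + 28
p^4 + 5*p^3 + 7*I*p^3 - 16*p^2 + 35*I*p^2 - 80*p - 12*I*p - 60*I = (p + 5)*(p + 2*I)^2*(p + 3*I)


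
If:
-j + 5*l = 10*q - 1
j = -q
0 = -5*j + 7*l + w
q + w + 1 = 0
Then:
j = -12/83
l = 5/83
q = 12/83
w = -95/83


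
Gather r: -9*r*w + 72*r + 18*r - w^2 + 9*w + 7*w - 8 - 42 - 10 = r*(90 - 9*w) - w^2 + 16*w - 60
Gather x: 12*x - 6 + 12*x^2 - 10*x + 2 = 12*x^2 + 2*x - 4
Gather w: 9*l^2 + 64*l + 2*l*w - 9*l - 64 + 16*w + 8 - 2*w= 9*l^2 + 55*l + w*(2*l + 14) - 56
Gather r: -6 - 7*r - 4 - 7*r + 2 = -14*r - 8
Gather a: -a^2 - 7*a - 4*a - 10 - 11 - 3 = -a^2 - 11*a - 24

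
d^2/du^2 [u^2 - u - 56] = 2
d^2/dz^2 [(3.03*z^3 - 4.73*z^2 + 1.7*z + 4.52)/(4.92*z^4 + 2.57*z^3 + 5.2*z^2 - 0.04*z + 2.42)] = (146.690784*z^9 - 686.977632*z^8 - 330.154632*z^7 + 2639.090942*z^6 + 1167.772548*z^5 + 3700.643856*z^4 + 984.0259*z^3 + 313.232064*z^2 - 196.198536*z - 168.81732)/(119.095488*z^12 + 186.631344*z^11 + 475.108164*z^10 + 408.575105*z^9 + 674.850648*z^8 + 385.14234*z^7 + 556.85551*z^6 + 187.95528*z^5 + 281.283168*z^4 + 42.13262*z^3 + 91.371456*z^2 - 0.702768*z + 14.172488)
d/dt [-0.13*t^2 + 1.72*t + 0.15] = 1.72 - 0.26*t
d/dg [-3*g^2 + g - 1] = 1 - 6*g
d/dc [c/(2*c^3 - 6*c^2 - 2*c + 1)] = (-4*c^3 + 6*c^2 + 1)/(4*c^6 - 24*c^5 + 28*c^4 + 28*c^3 - 8*c^2 - 4*c + 1)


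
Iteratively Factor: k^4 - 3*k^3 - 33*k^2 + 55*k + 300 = (k - 5)*(k^3 + 2*k^2 - 23*k - 60) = (k - 5)^2*(k^2 + 7*k + 12) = (k - 5)^2*(k + 4)*(k + 3)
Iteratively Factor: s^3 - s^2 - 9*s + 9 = (s - 3)*(s^2 + 2*s - 3) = (s - 3)*(s - 1)*(s + 3)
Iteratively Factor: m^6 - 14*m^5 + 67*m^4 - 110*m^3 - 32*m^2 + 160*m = (m - 4)*(m^5 - 10*m^4 + 27*m^3 - 2*m^2 - 40*m) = (m - 4)^2*(m^4 - 6*m^3 + 3*m^2 + 10*m) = (m - 4)^2*(m + 1)*(m^3 - 7*m^2 + 10*m) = m*(m - 4)^2*(m + 1)*(m^2 - 7*m + 10) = m*(m - 5)*(m - 4)^2*(m + 1)*(m - 2)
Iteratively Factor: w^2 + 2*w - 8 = (w + 4)*(w - 2)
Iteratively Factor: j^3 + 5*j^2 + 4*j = (j)*(j^2 + 5*j + 4) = j*(j + 1)*(j + 4)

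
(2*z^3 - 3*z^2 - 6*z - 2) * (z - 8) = 2*z^4 - 19*z^3 + 18*z^2 + 46*z + 16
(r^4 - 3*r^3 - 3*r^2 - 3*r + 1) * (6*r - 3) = 6*r^5 - 21*r^4 - 9*r^3 - 9*r^2 + 15*r - 3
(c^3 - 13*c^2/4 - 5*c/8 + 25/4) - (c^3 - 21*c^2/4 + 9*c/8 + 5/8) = 2*c^2 - 7*c/4 + 45/8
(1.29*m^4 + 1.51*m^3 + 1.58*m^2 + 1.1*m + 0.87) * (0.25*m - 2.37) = 0.3225*m^5 - 2.6798*m^4 - 3.1837*m^3 - 3.4696*m^2 - 2.3895*m - 2.0619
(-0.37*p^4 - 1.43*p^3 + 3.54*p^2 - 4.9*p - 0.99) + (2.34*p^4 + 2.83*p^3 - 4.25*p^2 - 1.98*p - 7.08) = 1.97*p^4 + 1.4*p^3 - 0.71*p^2 - 6.88*p - 8.07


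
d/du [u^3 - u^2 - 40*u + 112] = 3*u^2 - 2*u - 40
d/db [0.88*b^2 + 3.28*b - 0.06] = 1.76*b + 3.28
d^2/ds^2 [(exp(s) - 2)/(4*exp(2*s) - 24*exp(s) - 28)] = (exp(4*s) - 2*exp(3*s) + 78*exp(2*s) - 170*exp(s) + 133)*exp(s)/(4*(exp(6*s) - 18*exp(5*s) + 87*exp(4*s) + 36*exp(3*s) - 609*exp(2*s) - 882*exp(s) - 343))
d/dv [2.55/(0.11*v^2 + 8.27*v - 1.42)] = (-0.561*v - 21.0885)/(0.11*v^2 + 8.27*v - 1.42)^2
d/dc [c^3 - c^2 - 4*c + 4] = 3*c^2 - 2*c - 4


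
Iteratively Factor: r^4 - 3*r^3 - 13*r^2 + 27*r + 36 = (r + 3)*(r^3 - 6*r^2 + 5*r + 12) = (r + 1)*(r + 3)*(r^2 - 7*r + 12) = (r - 3)*(r + 1)*(r + 3)*(r - 4)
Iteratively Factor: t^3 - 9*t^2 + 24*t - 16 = (t - 4)*(t^2 - 5*t + 4) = (t - 4)^2*(t - 1)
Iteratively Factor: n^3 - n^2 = (n)*(n^2 - n) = n*(n - 1)*(n)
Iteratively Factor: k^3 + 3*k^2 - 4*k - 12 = (k + 2)*(k^2 + k - 6) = (k - 2)*(k + 2)*(k + 3)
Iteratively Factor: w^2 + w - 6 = (w - 2)*(w + 3)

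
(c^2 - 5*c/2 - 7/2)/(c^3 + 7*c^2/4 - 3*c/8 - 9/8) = 4*(2*c - 7)/(8*c^2 + 6*c - 9)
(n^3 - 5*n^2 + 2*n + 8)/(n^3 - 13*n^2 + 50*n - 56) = (n + 1)/(n - 7)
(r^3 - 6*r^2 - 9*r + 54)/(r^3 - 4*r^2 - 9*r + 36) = (r - 6)/(r - 4)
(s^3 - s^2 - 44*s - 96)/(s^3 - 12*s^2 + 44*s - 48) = (s^3 - s^2 - 44*s - 96)/(s^3 - 12*s^2 + 44*s - 48)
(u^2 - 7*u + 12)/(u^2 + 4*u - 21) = (u - 4)/(u + 7)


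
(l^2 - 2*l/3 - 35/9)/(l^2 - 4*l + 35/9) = (3*l + 5)/(3*l - 5)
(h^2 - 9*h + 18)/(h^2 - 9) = (h - 6)/(h + 3)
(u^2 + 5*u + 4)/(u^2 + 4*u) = (u + 1)/u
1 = 1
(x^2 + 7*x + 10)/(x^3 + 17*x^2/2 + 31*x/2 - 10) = 2*(x + 2)/(2*x^2 + 7*x - 4)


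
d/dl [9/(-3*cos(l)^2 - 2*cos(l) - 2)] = -18*(3*cos(l) + 1)*sin(l)/(3*cos(l)^2 + 2*cos(l) + 2)^2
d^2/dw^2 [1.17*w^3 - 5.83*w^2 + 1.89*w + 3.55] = 7.02*w - 11.66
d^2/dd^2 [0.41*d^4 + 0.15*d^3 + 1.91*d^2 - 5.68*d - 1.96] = 4.92*d^2 + 0.9*d + 3.82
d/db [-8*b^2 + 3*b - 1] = 3 - 16*b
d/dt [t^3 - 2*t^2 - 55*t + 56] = 3*t^2 - 4*t - 55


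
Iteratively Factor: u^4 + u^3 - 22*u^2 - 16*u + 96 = (u - 2)*(u^3 + 3*u^2 - 16*u - 48) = (u - 2)*(u + 4)*(u^2 - u - 12) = (u - 2)*(u + 3)*(u + 4)*(u - 4)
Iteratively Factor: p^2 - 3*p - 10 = (p + 2)*(p - 5)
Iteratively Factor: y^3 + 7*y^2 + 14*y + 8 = (y + 2)*(y^2 + 5*y + 4) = (y + 2)*(y + 4)*(y + 1)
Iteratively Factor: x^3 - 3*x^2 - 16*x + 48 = (x + 4)*(x^2 - 7*x + 12) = (x - 4)*(x + 4)*(x - 3)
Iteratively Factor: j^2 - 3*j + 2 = (j - 1)*(j - 2)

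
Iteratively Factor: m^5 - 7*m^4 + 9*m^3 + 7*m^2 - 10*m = (m)*(m^4 - 7*m^3 + 9*m^2 + 7*m - 10) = m*(m + 1)*(m^3 - 8*m^2 + 17*m - 10) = m*(m - 1)*(m + 1)*(m^2 - 7*m + 10) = m*(m - 2)*(m - 1)*(m + 1)*(m - 5)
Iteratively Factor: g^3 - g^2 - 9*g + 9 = (g + 3)*(g^2 - 4*g + 3) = (g - 3)*(g + 3)*(g - 1)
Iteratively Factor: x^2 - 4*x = (x - 4)*(x)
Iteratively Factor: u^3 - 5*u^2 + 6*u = (u - 2)*(u^2 - 3*u) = u*(u - 2)*(u - 3)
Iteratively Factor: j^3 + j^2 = (j + 1)*(j^2) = j*(j + 1)*(j)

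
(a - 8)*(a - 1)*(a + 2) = a^3 - 7*a^2 - 10*a + 16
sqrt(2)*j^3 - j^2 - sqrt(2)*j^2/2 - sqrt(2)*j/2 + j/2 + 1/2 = (j - 1)*(j - sqrt(2)/2)*(sqrt(2)*j + sqrt(2)/2)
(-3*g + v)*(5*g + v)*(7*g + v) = -105*g^3 - g^2*v + 9*g*v^2 + v^3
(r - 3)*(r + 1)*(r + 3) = r^3 + r^2 - 9*r - 9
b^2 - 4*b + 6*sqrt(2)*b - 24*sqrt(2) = (b - 4)*(b + 6*sqrt(2))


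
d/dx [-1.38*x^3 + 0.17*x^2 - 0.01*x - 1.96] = -4.14*x^2 + 0.34*x - 0.01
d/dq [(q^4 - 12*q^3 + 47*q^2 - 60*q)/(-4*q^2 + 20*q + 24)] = (-2*q^5 + 27*q^4 - 96*q^3 - 41*q^2 + 564*q - 360)/(4*(q^4 - 10*q^3 + 13*q^2 + 60*q + 36))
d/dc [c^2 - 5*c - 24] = 2*c - 5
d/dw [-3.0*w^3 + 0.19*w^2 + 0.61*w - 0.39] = -9.0*w^2 + 0.38*w + 0.61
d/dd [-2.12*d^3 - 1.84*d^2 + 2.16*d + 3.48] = -6.36*d^2 - 3.68*d + 2.16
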